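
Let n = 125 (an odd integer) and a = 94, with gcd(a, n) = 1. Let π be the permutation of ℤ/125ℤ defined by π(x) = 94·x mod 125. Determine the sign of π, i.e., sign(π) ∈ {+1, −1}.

+1

Orbit of 69 under x↦94x: [69, 111, 59, 46, 74, 81, 114]… (length divides ord_125(94)).
Cycle type of π: 50×2 + 10×2 + 2×2 + 1; total 7 cycles.
With 7 cycles on 125 points, sign = (−1)^{125−7} = +1.
Check: (94/125) = +1 by Zolotarev.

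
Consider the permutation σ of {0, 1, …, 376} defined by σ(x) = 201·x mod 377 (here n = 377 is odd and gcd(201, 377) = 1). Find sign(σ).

+1

Trace 129: π^k(129) = [129, 293, 81, 70, 121, 193, 339] for k=0..6.
Cycle type of π: 84×4 + 28 + 12 + 1; total 7 cycles.
sign(π) = (−1)^{n − #cycles} = (−1)^{377−7} = (−1)^370 = +1.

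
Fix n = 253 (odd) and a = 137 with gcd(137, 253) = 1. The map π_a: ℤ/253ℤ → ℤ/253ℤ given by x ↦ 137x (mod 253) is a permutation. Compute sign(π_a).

Orbit of 91 under x↦137x: [91, 70, 229, 1, 137, 47, 114]… (length divides ord_253(137)).
π_137 has 36 disjoint cycles with lengths [10, 10, 10, 10, 10, 10, 10, 10, 10, 10, 10, 10, 10, 10, 10, 10, 10, 10, 10, 10, 10, 10, 5, 5, 2, 2, 2, 2, 2, 2, 2, 2, 2, 2, 2, 1] on {0,…,252}.
With 36 cycles on 253 points, sign = (−1)^{253−36} = -1.

-1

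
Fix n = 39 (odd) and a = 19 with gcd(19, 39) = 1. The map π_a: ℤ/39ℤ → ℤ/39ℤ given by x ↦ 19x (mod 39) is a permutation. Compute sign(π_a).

-1

Trace 4: π^k(4) = [4, 37, 1, 19, 10, 34, 22] for k=0..6.
The orbit structure of x ↦ 19x mod 39: 6 orbits of sizes [12, 12, 12, 1, 1, 1].
sign(π) = (−1)^{n − #cycles} = (−1)^{39−6} = (−1)^33 = -1.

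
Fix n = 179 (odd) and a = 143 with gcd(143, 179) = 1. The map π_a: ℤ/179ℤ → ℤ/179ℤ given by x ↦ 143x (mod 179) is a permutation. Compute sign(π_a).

Orbit of 53 under x↦143x: [53, 61, 131, 117, 84, 19, 32]… (length divides ord_179(143)).
Cycle lengths of π_143 on ℤ/179ℤ: [178, 1]; 2 cycles in total.
With 2 cycles on 179 points, sign = (−1)^{179−2} = -1.
The Jacobi symbol (143|179) = -1 (Zolotarev) agrees.

-1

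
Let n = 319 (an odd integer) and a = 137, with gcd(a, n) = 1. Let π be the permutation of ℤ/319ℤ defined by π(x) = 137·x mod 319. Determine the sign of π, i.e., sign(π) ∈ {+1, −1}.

Trace 268: π^k(268) = [268, 31, 100, 302, 223, 246, 207] for k=0..6.
π_137 has 6 disjoint cycles with lengths [140, 140, 28, 5, 5, 1] on {0,…,318}.
n − c = 319 − 6 = 313; sign = (−1)^313 = -1.

-1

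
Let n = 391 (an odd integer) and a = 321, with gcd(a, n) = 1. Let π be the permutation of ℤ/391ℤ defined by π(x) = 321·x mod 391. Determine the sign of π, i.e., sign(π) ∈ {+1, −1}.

-1

Trace 1: π^k(1) = [1, 321, 208, 298, 254, 206, 47] for k=0..6.
Cycle type of π: 8×46 + 2×11 + 1; total 58 cycles.
n − c = 391 − 58 = 333; sign = (−1)^333 = -1.
Via Zolotarev, sign(π_{321}) = (321|391) = -1.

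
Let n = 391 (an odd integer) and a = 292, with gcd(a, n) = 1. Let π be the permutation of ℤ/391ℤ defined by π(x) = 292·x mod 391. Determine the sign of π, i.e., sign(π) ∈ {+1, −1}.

Start at x=96: 96 → 271 → 150 → 8 → 381 → 208 → 131 → … (one orbit).
The orbit structure of x ↦ 292x mod 391: 6 orbits of sizes [176, 176, 16, 11, 11, 1].
Σ(ℓ_i−1) = 391−6 = 385; sign = (−1)^385 = -1.
Via Zolotarev, sign(π_{292}) = (292|391) = -1.

-1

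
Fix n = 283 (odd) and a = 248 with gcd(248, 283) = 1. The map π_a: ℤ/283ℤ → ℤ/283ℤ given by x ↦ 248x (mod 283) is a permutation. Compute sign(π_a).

+1

Orbit of 106 under x↦248x: [106, 252, 236, 230, 157, 165, 168]… (length divides ord_283(248)).
Cycle lengths of π_248 on ℤ/283ℤ: [141, 141, 1]; 3 cycles in total.
Σ(ℓ_i−1) = 283−3 = 280; sign = (−1)^280 = +1.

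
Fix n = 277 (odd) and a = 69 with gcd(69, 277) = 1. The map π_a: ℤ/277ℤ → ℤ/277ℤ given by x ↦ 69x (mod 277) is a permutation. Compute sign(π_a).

Start at x=27: 27 → 201 → 19 → 203 → 157 → 30 → 131 → … (one orbit).
π_69 has 13 disjoint cycles with lengths [23, 23, 23, 23, 23, 23, 23, 23, 23, 23, 23, 23, 1] on {0,…,276}.
sign(π) = (−1)^{n − #cycles} = (−1)^{277−13} = (−1)^264 = +1.
Check: (69/277) = +1 by Zolotarev.

+1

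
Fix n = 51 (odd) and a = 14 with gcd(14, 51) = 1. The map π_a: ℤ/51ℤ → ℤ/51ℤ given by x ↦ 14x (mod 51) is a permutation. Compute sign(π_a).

Trace 1: π^k(1) = [1, 14, 43, 41, 13, 29, 49] for k=0..6.
5 cycles of lengths [16, 16, 16, 2, 1].
51 − 5 = 46 transpositions; sign(π) = (−1)^46 = +1.
Check: (14/51) = +1 by Zolotarev.

+1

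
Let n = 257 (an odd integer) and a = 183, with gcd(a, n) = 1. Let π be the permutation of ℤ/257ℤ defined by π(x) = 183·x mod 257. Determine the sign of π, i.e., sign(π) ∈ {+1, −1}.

-1

Trace 199: π^k(199) = [199, 180, 44, 85, 135, 33, 128] for k=0..6.
Cycle type of π: 256 + 1; total 2 cycles.
n − c = 257 − 2 = 255; sign = (−1)^255 = -1.
Via Zolotarev, sign(π_{183}) = (183|257) = -1.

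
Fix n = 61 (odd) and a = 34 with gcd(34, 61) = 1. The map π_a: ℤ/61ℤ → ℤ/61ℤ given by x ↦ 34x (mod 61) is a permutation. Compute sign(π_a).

Trace 58: π^k(58) = [58, 20, 9, 1, 34] for k=0..4.
Cycle lengths of π_34 on ℤ/61ℤ: [5, 5, 5, 5, 5, 5, 5, 5, 5, 5, 5, 5, 1]; 13 cycles in total.
sign(π) = (−1)^{n − #cycles} = (−1)^{61−13} = (−1)^48 = +1.
Check: (34/61) = +1 by Zolotarev.

+1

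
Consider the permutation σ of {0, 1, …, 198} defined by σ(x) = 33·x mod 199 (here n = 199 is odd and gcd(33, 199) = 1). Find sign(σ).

+1

Orbit of 20 under x↦33x: [20, 63, 89, 151, 8, 65, 155]… (length divides ord_199(33)).
The orbit structure of x ↦ 33x mod 199: 3 orbits of sizes [99, 99, 1].
Σ(ℓ_i−1) = 199−3 = 196; sign = (−1)^196 = +1.
The Jacobi symbol (33|199) = +1 (Zolotarev) agrees.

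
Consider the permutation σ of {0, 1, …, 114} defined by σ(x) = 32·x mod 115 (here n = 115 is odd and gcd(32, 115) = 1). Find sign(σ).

-1

Start at x=96: 96 → 82 → 94 → 18 → 1 → 32 → 104 → … (one orbit).
6 cycles of lengths [44, 44, 11, 11, 4, 1].
sign(π) = (−1)^{n − #cycles} = (−1)^{115−6} = (−1)^109 = -1.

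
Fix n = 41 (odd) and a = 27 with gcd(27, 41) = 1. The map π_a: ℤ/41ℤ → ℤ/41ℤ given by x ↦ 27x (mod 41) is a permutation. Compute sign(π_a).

Trace 32: π^k(32) = [32, 3, 40, 14, 9, 38, 1] for k=0..6.
6 cycles of lengths [8, 8, 8, 8, 8, 1].
Σ(ℓ_i−1) = 41−6 = 35; sign = (−1)^35 = -1.

-1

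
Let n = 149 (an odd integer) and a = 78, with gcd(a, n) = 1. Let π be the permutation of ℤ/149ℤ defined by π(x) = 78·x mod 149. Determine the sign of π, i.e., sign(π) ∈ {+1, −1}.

Orbit of 80 under x↦78x: [80, 131, 86, 3, 85, 74, 110]… (length divides ord_149(78)).
Cycle lengths of π_78 on ℤ/149ℤ: [148, 1]; 2 cycles in total.
149 − 2 = 147 transpositions; sign(π) = (−1)^147 = -1.
Zolotarev: (78|149) = -1, matching the cycle-count sign.

-1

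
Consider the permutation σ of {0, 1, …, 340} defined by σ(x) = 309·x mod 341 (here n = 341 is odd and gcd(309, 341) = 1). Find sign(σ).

Start at x=309: 309 → 1 → 309 (one orbit).
Decompose π into cycles: lengths [2, 2, 2, 2, 2, 2, 2, 2, 2, 2, 2, 2, 2, 2, 2, 2, 2, 2, 2, 2, 2, 2, 2, 2, 2, 2, 2, 2, 2, 2, 2, 2, 2, 2, 2, 2, 2, 2, 2, 2, 2, 2, 2, 2, 2, 2, 2, 2, 2, 2, 2, 2, 2, 2, 2, 2, 2, 2, 2, 2, 2, 2, 2, 2, 2, 2, 2, 2, 2, 2, 2, 2, 2, 2, 2, 2, 2, 2, 2, 2, 2, 2, 2, 2, 2, 2, 2, 2, 2, 2, 2, 2, 2, 2, 2, 2, 2, 2, 2, 2, 2, 2, 2, 2, 2, 2, 2, 2, 2, 2, 2, 2, 2, 2, 2, 2, 2, 2, 2, 2, 2, 2, 2, 2, 2, 2, 2, 2, 2, 2, 2, 2, 2, 2, 2, 2, 2, 2, 2, 2, 2, 2, 2, 2, 2, 2, 2, 2, 2, 2, 2, 2, 2, 2, 2, 2, 2, 2, 2, 2, 2, 2, 2, 2, 2, 1, 1, 1, 1, 1, 1, 1, 1, 1, 1, 1] (176 cycles, including the fixed point 0).
With 176 cycles on 341 points, sign = (−1)^{341−176} = -1.

-1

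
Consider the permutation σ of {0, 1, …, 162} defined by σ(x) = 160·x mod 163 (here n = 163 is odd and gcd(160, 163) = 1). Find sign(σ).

+1

Trace 150: π^k(150) = [150, 39, 46, 25, 88, 62, 140] for k=0..6.
3 cycles of lengths [81, 81, 1].
Σ(ℓ_i−1) = 163−3 = 160; sign = (−1)^160 = +1.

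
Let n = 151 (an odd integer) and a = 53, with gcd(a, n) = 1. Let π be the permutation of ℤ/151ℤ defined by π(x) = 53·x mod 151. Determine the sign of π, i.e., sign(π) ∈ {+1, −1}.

Start at x=1: 1 → 53 → 91 → 142 → 127 → 87 → 81 → … (one orbit).
Cycle type of π: 50×3 + 1; total 4 cycles.
Σ(ℓ_i−1) = 151−4 = 147; sign = (−1)^147 = -1.

-1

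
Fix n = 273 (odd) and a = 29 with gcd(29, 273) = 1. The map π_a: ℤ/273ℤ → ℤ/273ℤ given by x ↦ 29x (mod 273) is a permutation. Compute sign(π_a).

Orbit of 22 under x↦29x: [22, 92, 211, 113, 1, 29]… (length divides ord_273(29)).
π_29 has 70 disjoint cycles with lengths [6, 6, 6, 6, 6, 6, 6, 6, 6, 6, 6, 6, 6, 6, 6, 6, 6, 6, 6, 6, 6, 6, 6, 6, 6, 6, 6, 6, 3, 3, 3, 3, 3, 3, 3, 3, 3, 3, 3, 3, 3, 3, 3, 3, 3, 3, 3, 3, 3, 3, 3, 3, 3, 3, 3, 3, 2, 2, 2, 2, 2, 2, 2, 1, 1, 1, 1, 1, 1, 1] on {0,…,272}.
273 − 70 = 203 transpositions; sign(π) = (−1)^203 = -1.

-1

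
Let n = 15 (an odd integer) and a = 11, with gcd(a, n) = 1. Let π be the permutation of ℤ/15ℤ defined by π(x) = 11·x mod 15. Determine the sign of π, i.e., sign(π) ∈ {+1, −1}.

-1

Orbit of 11 under x↦11x: [11, 1]… (length divides ord_15(11)).
π_11 has 10 disjoint cycles with lengths [2, 2, 2, 2, 2, 1, 1, 1, 1, 1] on {0,…,14}.
n − c = 15 − 10 = 5; sign = (−1)^5 = -1.
Via Zolotarev, sign(π_{11}) = (11|15) = -1.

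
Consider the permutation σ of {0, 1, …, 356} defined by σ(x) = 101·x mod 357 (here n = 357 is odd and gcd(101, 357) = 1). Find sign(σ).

Orbit of 205 under x↦101x: [205, 356, 256, 152, 1, 101]… (length divides ord_357(101)).
Cycle type of π: 6×51 + 2×25 + 1; total 77 cycles.
With 77 cycles on 357 points, sign = (−1)^{357−77} = +1.
Check: (101/357) = +1 by Zolotarev.

+1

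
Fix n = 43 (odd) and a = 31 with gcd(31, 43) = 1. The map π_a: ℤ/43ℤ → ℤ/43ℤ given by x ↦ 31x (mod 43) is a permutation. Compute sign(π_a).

+1

Orbit of 13 under x↦31x: [13, 16, 23, 25, 1, 31, 15]… (length divides ord_43(31)).
Cycle type of π: 21×2 + 1; total 3 cycles.
With 3 cycles on 43 points, sign = (−1)^{43−3} = +1.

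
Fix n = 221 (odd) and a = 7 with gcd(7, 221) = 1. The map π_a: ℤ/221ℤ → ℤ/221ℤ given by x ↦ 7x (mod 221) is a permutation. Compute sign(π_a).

Start at x=158: 158 → 1 → 7 → 49 → 122 → 191 → 11 → … (one orbit).
The orbit structure of x ↦ 7x mod 221: 7 orbits of sizes [48, 48, 48, 48, 16, 12, 1].
Σ(ℓ_i−1) = 221−7 = 214; sign = (−1)^214 = +1.
The Jacobi symbol (7|221) = +1 (Zolotarev) agrees.

+1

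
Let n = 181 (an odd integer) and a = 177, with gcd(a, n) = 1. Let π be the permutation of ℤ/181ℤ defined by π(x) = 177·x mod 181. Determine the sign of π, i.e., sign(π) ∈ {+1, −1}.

Trace 9: π^k(9) = [9, 145, 144, 148, 132, 15, 121] for k=0..6.
5 cycles of lengths [45, 45, 45, 45, 1].
With 5 cycles on 181 points, sign = (−1)^{181−5} = +1.
(177|181)_J = +1 (Zolotarev's lemma cross-check).

+1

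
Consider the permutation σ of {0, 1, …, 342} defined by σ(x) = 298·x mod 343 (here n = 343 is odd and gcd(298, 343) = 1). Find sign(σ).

+1

Start at x=148: 148 → 200 → 261 → 260 → 305 → 338 → 225 → … (one orbit).
π_298 has 7 disjoint cycles with lengths [147, 147, 21, 21, 3, 3, 1] on {0,…,342}.
With 7 cycles on 343 points, sign = (−1)^{343−7} = +1.
(298|343)_J = +1 (Zolotarev's lemma cross-check).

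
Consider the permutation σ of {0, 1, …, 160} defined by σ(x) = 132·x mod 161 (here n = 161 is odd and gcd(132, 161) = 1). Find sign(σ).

+1

Start at x=153: 153 → 71 → 34 → 141 → 97 → 85 → 111 → … (one orbit).
11 cycles of lengths [22, 22, 22, 22, 22, 22, 22, 2, 2, 2, 1].
n − c = 161 − 11 = 150; sign = (−1)^150 = +1.
Zolotarev: (132|161) = +1, matching the cycle-count sign.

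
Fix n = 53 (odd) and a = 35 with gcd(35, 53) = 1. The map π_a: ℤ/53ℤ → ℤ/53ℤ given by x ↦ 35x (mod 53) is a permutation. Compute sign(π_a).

-1

Start at x=51: 51 → 36 → 41 → 4 → 34 → 24 → 45 → … (one orbit).
Cycle lengths of π_35 on ℤ/53ℤ: [52, 1]; 2 cycles in total.
n − c = 53 − 2 = 51; sign = (−1)^51 = -1.
(35|53)_J = -1 (Zolotarev's lemma cross-check).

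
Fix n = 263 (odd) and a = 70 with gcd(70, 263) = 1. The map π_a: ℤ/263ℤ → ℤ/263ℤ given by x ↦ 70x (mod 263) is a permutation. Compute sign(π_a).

+1

Orbit of 129 under x↦70x: [129, 88, 111, 143, 16, 68, 26]… (length divides ord_263(70)).
3 cycles of lengths [131, 131, 1].
Σ(ℓ_i−1) = 263−3 = 260; sign = (−1)^260 = +1.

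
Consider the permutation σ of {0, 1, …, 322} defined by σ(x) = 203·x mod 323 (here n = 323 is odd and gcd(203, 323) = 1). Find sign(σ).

-1

Trace 135: π^k(135) = [135, 273, 186, 290, 84, 256, 288] for k=0..6.
Decompose π into cycles: lengths [18, 18, 18, 18, 18, 18, 18, 18, 18, 18, 18, 18, 18, 18, 18, 18, 18, 2, 2, 2, 2, 2, 2, 2, 2, 1] (26 cycles, including the fixed point 0).
Σ(ℓ_i−1) = 323−26 = 297; sign = (−1)^297 = -1.
The Jacobi symbol (203|323) = -1 (Zolotarev) agrees.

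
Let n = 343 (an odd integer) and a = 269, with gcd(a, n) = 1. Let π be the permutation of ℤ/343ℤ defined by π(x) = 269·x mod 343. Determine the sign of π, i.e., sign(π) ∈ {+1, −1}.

Trace 305: π^k(305) = [305, 68, 113, 213, 16, 188, 151] for k=0..6.
Cycle type of π: 294 + 42 + 6 + 1; total 4 cycles.
sign(π) = (−1)^{n − #cycles} = (−1)^{343−4} = (−1)^339 = -1.

-1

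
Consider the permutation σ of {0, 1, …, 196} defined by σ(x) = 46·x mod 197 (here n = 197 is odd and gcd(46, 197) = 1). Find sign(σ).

Orbit of 119 under x↦46x: [119, 155, 38, 172, 32, 93, 141]… (length divides ord_197(46)).
Decompose π into cycles: lengths [196, 1] (2 cycles, including the fixed point 0).
sign(π) = (−1)^{n − #cycles} = (−1)^{197−2} = (−1)^195 = -1.
Via Zolotarev, sign(π_{46}) = (46|197) = -1.

-1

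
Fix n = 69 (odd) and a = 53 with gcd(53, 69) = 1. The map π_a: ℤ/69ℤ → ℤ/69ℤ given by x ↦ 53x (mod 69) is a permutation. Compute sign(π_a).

Orbit of 52 under x↦53x: [52, 65, 64, 11, 31, 56, 1]… (length divides ord_69(53)).
Decompose π into cycles: lengths [22, 22, 22, 2, 1] (5 cycles, including the fixed point 0).
sign(π) = (−1)^{n − #cycles} = (−1)^{69−5} = (−1)^64 = +1.
Via Zolotarev, sign(π_{53}) = (53|69) = +1.

+1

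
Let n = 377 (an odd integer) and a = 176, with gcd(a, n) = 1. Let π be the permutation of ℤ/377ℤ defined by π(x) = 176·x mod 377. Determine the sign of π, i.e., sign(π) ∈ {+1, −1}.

Start at x=305: 305 → 146 → 60 → 4 → 327 → 248 → 293 → … (one orbit).
Cycle type of π: 84×4 + 28 + 12 + 1; total 7 cycles.
With 7 cycles on 377 points, sign = (−1)^{377−7} = +1.
The Jacobi symbol (176|377) = +1 (Zolotarev) agrees.

+1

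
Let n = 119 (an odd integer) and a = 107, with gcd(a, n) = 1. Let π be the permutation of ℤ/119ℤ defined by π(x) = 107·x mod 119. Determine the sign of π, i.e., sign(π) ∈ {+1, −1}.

-1

Start at x=9: 9 → 11 → 106 → 37 → 32 → 92 → 86 → … (one orbit).
Cycle type of π: 48×2 + 16 + 3×2 + 1; total 6 cycles.
119 − 6 = 113 transpositions; sign(π) = (−1)^113 = -1.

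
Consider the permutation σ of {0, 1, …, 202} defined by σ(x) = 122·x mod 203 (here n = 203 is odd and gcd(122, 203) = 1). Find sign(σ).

Start at x=96: 96 → 141 → 150 → 30 → 6 → 123 → 187 → … (one orbit).
Cycle lengths of π_122 on ℤ/203ℤ: [42, 42, 42, 42, 14, 14, 6, 1]; 8 cycles in total.
203 − 8 = 195 transpositions; sign(π) = (−1)^195 = -1.

-1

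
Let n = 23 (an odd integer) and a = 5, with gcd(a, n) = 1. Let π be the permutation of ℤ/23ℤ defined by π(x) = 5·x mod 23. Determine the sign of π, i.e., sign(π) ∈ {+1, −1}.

Trace 14: π^k(14) = [14, 1, 5, 2, 10, 4, 20] for k=0..6.
Cycle type of π: 22 + 1; total 2 cycles.
2 cycles on 23: each ℓ→(−1)^(ℓ−1), product (−1)^21 = -1.
The Jacobi symbol (5|23) = -1 (Zolotarev) agrees.

-1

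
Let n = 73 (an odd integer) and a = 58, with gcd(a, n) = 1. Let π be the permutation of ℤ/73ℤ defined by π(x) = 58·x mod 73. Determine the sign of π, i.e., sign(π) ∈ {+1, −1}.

Orbit of 64 under x↦58x: [64, 62, 19, 7, 41, 42, 27]… (length divides ord_73(58)).
2 cycles of lengths [72, 1].
n − c = 73 − 2 = 71; sign = (−1)^71 = -1.
(58|73)_J = -1 (Zolotarev's lemma cross-check).

-1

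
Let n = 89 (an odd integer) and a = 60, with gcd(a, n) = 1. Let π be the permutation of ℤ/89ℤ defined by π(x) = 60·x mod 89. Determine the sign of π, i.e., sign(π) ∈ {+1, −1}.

Orbit of 28 under x↦60x: [28, 78, 52, 5, 33, 22, 74]… (length divides ord_89(60)).
Decompose π into cycles: lengths [88, 1] (2 cycles, including the fixed point 0).
89 − 2 = 87 transpositions; sign(π) = (−1)^87 = -1.

-1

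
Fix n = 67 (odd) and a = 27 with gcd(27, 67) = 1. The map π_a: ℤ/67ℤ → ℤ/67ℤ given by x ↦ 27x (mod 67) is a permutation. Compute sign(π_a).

Trace 42: π^k(42) = [42, 62, 66, 40, 8, 15, 3] for k=0..6.
π_27 has 4 disjoint cycles with lengths [22, 22, 22, 1] on {0,…,66}.
With 4 cycles on 67 points, sign = (−1)^{67−4} = -1.

-1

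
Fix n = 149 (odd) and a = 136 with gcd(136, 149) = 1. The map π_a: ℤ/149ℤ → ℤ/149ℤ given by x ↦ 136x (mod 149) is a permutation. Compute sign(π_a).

Start at x=101: 101 → 28 → 83 → 113 → 21 → 25 → 122 → … (one orbit).
Cycle type of π: 148 + 1; total 2 cycles.
n − c = 149 − 2 = 147; sign = (−1)^147 = -1.

-1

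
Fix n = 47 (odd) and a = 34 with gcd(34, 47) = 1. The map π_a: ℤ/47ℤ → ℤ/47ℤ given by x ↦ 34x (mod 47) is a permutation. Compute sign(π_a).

+1

Start at x=3: 3 → 8 → 37 → 36 → 2 → 21 → 9 → … (one orbit).
3 cycles of lengths [23, 23, 1].
n − c = 47 − 3 = 44; sign = (−1)^44 = +1.
Check: (34/47) = +1 by Zolotarev.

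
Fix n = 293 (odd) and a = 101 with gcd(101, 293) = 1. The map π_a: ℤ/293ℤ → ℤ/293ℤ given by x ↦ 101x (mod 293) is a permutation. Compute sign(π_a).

-1

Start at x=59: 59 → 99 → 37 → 221 → 53 → 79 → 68 → … (one orbit).
Cycle type of π: 292 + 1; total 2 cycles.
293 − 2 = 291 transpositions; sign(π) = (−1)^291 = -1.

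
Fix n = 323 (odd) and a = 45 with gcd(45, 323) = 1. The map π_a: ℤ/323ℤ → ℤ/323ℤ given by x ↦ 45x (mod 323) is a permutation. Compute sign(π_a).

Start at x=11: 11 → 172 → 311 → 106 → 248 → 178 → 258 → … (one orbit).
π_45 has 14 disjoint cycles with lengths [48, 48, 48, 48, 48, 48, 16, 3, 3, 3, 3, 3, 3, 1] on {0,…,322}.
Σ(ℓ_i−1) = 323−14 = 309; sign = (−1)^309 = -1.
(45|323)_J = -1 (Zolotarev's lemma cross-check).

-1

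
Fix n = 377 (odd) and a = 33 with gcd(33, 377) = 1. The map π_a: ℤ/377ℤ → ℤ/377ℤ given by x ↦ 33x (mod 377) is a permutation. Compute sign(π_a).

-1

Start at x=6: 6 → 198 → 125 → 355 → 28 → 170 → 332 → … (one orbit).
The orbit structure of x ↦ 33x mod 377: 8 orbits of sizes [84, 84, 84, 84, 14, 14, 12, 1].
8 cycles on 377: each ℓ→(−1)^(ℓ−1), product (−1)^369 = -1.
Via Zolotarev, sign(π_{33}) = (33|377) = -1.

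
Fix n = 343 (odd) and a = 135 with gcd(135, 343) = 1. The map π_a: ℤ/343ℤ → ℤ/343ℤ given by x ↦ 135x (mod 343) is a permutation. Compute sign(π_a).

Trace 29: π^k(29) = [29, 142, 305, 15, 310, 4, 197] for k=0..6.
7 cycles of lengths [147, 147, 21, 21, 3, 3, 1].
n − c = 343 − 7 = 336; sign = (−1)^336 = +1.

+1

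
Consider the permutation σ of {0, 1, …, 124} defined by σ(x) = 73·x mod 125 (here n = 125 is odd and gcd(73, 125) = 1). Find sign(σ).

Orbit of 6 under x↦73x: [6, 63, 99, 102, 71, 58, 109]… (length divides ord_125(73)).
4 cycles of lengths [100, 20, 4, 1].
Σ(ℓ_i−1) = 125−4 = 121; sign = (−1)^121 = -1.
Zolotarev: (73|125) = -1, matching the cycle-count sign.

-1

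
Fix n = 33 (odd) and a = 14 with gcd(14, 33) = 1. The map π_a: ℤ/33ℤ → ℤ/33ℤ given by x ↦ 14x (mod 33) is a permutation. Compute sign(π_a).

-1

Orbit of 31 under x↦14x: [31, 5, 4, 23, 25, 20, 16]… (length divides ord_33(14)).
Cycle lengths of π_14 on ℤ/33ℤ: [10, 10, 5, 5, 2, 1]; 6 cycles in total.
33 − 6 = 27 transpositions; sign(π) = (−1)^27 = -1.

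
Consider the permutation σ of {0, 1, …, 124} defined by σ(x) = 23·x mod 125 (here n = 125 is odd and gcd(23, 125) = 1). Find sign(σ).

-1

Start at x=29: 29 → 42 → 91 → 93 → 14 → 72 → 31 → … (one orbit).
Cycle lengths of π_23 on ℤ/125ℤ: [100, 20, 4, 1]; 4 cycles in total.
4 cycles on 125: each ℓ→(−1)^(ℓ−1), product (−1)^121 = -1.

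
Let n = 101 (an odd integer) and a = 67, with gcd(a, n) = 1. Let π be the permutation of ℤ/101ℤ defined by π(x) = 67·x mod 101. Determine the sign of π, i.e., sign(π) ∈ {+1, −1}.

Trace 9: π^k(9) = [9, 98, 1, 67, 45, 86, 5] for k=0..6.
The orbit structure of x ↦ 67x mod 101: 2 orbits of sizes [100, 1].
sign(π) = (−1)^{n − #cycles} = (−1)^{101−2} = (−1)^99 = -1.
Check: (67/101) = -1 by Zolotarev.

-1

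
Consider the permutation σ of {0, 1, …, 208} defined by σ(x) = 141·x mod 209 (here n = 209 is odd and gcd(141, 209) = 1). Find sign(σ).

-1

Orbit of 31 under x↦141x: [31, 191, 179, 159, 56, 163, 202]… (length divides ord_209(141)).
The orbit structure of x ↦ 141x mod 209: 12 orbits of sizes [30, 30, 30, 30, 30, 30, 6, 6, 6, 5, 5, 1].
sign(π) = (−1)^{n − #cycles} = (−1)^{209−12} = (−1)^197 = -1.
The Jacobi symbol (141|209) = -1 (Zolotarev) agrees.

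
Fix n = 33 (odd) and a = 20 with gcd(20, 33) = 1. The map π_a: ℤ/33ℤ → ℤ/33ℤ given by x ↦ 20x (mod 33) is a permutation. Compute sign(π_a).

-1

Trace 31: π^k(31) = [31, 26, 25, 5, 1, 20, 4] for k=0..6.
6 cycles of lengths [10, 10, 5, 5, 2, 1].
sign(π) = (−1)^{n − #cycles} = (−1)^{33−6} = (−1)^27 = -1.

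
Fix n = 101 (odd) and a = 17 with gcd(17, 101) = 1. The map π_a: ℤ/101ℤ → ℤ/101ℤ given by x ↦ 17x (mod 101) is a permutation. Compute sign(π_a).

Orbit of 1 under x↦17x: [1, 17, 87, 65, 95, 100, 84]… (length divides ord_101(17)).
Cycle lengths of π_17 on ℤ/101ℤ: [10, 10, 10, 10, 10, 10, 10, 10, 10, 10, 1]; 11 cycles in total.
With 11 cycles on 101 points, sign = (−1)^{101−11} = +1.

+1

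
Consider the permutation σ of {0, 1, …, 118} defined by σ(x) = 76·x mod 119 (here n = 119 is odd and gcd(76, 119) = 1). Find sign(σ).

-1

Start at x=104: 104 → 50 → 111 → 106 → 83 → 1 → 76 → … (one orbit).
Cycle type of π: 8×14 + 2×3 + 1; total 18 cycles.
Σ(ℓ_i−1) = 119−18 = 101; sign = (−1)^101 = -1.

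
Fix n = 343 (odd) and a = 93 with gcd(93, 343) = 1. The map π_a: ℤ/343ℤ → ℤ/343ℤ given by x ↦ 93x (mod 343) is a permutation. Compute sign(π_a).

+1

Trace 305: π^k(305) = [305, 239, 275, 193, 113, 219, 130] for k=0..6.
The orbit structure of x ↦ 93x mod 343: 7 orbits of sizes [147, 147, 21, 21, 3, 3, 1].
Σ(ℓ_i−1) = 343−7 = 336; sign = (−1)^336 = +1.
Zolotarev: (93|343) = +1, matching the cycle-count sign.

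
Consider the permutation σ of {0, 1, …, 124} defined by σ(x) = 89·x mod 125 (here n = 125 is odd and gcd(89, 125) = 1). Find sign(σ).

+1

Start at x=1: 1 → 89 → 46 → 94 → 116 → 74 → 86 → … (one orbit).
Cycle type of π: 50×2 + 10×2 + 2×2 + 1; total 7 cycles.
7 cycles on 125: each ℓ→(−1)^(ℓ−1), product (−1)^118 = +1.
Via Zolotarev, sign(π_{89}) = (89|125) = +1.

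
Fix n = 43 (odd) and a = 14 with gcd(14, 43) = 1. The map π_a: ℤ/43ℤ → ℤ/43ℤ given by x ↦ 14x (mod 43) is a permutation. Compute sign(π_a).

Trace 1: π^k(1) = [1, 14, 24, 35, 17, 23, 21] for k=0..6.
Cycle type of π: 21×2 + 1; total 3 cycles.
n − c = 43 − 3 = 40; sign = (−1)^40 = +1.

+1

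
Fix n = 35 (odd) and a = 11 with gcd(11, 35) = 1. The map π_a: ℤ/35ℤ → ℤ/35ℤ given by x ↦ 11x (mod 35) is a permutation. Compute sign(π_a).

+1

Trace 1: π^k(1) = [1, 11, 16] for k=0..2.
π_11 has 15 disjoint cycles with lengths [3, 3, 3, 3, 3, 3, 3, 3, 3, 3, 1, 1, 1, 1, 1] on {0,…,34}.
n − c = 35 − 15 = 20; sign = (−1)^20 = +1.
Check: (11/35) = +1 by Zolotarev.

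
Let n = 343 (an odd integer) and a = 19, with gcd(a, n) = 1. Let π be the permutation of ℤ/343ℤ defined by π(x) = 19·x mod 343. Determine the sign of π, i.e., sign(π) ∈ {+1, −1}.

Orbit of 19 under x↦19x: [19, 18, 342, 324, 325, 1]… (length divides ord_343(19)).
58 cycles of lengths [6, 6, 6, 6, 6, 6, 6, 6, 6, 6, 6, 6, 6, 6, 6, 6, 6, 6, 6, 6, 6, 6, 6, 6, 6, 6, 6, 6, 6, 6, 6, 6, 6, 6, 6, 6, 6, 6, 6, 6, 6, 6, 6, 6, 6, 6, 6, 6, 6, 6, 6, 6, 6, 6, 6, 6, 6, 1].
Σ(ℓ_i−1) = 343−58 = 285; sign = (−1)^285 = -1.
Via Zolotarev, sign(π_{19}) = (19|343) = -1.

-1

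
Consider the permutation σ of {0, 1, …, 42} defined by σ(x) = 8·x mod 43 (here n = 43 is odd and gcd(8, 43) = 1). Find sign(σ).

-1

Trace 8: π^k(8) = [8, 21, 39, 11, 2, 16, 42] for k=0..6.
Decompose π into cycles: lengths [14, 14, 14, 1] (4 cycles, including the fixed point 0).
With 4 cycles on 43 points, sign = (−1)^{43−4} = -1.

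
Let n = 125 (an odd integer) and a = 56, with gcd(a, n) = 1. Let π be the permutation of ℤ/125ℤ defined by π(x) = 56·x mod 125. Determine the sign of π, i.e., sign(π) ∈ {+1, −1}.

Orbit of 111 under x↦56x: [111, 91, 96, 1, 56, 11, 116]… (length divides ord_125(56)).
π_56 has 13 disjoint cycles with lengths [25, 25, 25, 25, 5, 5, 5, 5, 1, 1, 1, 1, 1] on {0,…,124}.
n − c = 125 − 13 = 112; sign = (−1)^112 = +1.
Via Zolotarev, sign(π_{56}) = (56|125) = +1.

+1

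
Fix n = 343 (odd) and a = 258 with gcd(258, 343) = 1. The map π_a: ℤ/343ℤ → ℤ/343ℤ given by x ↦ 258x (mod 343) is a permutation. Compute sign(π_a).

Trace 69: π^k(69) = [69, 309, 146, 281, 125, 8, 6] for k=0..6.
10 cycles of lengths [98, 98, 98, 14, 14, 14, 2, 2, 2, 1].
Σ(ℓ_i−1) = 343−10 = 333; sign = (−1)^333 = -1.
The Jacobi symbol (258|343) = -1 (Zolotarev) agrees.

-1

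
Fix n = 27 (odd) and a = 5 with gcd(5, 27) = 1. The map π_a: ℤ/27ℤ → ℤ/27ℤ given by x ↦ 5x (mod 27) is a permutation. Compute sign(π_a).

Orbit of 20 under x↦5x: [20, 19, 14, 16, 26, 22, 2]… (length divides ord_27(5)).
4 cycles of lengths [18, 6, 2, 1].
With 4 cycles on 27 points, sign = (−1)^{27−4} = -1.
Check: (5/27) = -1 by Zolotarev.

-1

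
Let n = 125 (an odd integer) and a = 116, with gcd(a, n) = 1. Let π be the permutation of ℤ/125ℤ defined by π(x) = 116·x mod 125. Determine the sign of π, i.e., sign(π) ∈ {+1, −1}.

Orbit of 101 under x↦116x: [101, 91, 56, 121, 36, 51, 41]… (length divides ord_125(116)).
Cycle type of π: 25×4 + 5×4 + 1×5; total 13 cycles.
n − c = 125 − 13 = 112; sign = (−1)^112 = +1.

+1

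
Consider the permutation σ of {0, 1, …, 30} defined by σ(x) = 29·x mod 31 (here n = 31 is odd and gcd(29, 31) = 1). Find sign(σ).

Orbit of 16 under x↦29x: [16, 30, 2, 27, 8, 15, 1]… (length divides ord_31(29)).
Cycle lengths of π_29 on ℤ/31ℤ: [10, 10, 10, 1]; 4 cycles in total.
31 − 4 = 27 transpositions; sign(π) = (−1)^27 = -1.

-1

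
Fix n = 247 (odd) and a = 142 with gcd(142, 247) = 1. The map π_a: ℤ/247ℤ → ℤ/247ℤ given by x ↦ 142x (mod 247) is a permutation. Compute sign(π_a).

Start at x=233: 233 → 235 → 25 → 92 → 220 → 118 → 207 → … (one orbit).
Cycle lengths of π_142 on ℤ/247ℤ: [18, 18, 18, 18, 18, 18, 18, 18, 18, 18, 18, 18, 9, 9, 2, 2, 2, 2, 2, 2, 1]; 21 cycles in total.
With 21 cycles on 247 points, sign = (−1)^{247−21} = +1.

+1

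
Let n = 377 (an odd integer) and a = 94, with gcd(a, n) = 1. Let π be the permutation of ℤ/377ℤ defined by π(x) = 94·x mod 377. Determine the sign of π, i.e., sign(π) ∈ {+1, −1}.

+1

Trace 139: π^k(139) = [139, 248, 315, 204, 326, 107, 256] for k=0..6.
Cycle lengths of π_94 on ℤ/377ℤ: [21, 21, 21, 21, 21, 21, 21, 21, 21, 21, 21, 21, 21, 21, 21, 21, 7, 7, 7, 7, 3, 3, 3, 3, 1]; 25 cycles in total.
n − c = 377 − 25 = 352; sign = (−1)^352 = +1.
Zolotarev: (94|377) = +1, matching the cycle-count sign.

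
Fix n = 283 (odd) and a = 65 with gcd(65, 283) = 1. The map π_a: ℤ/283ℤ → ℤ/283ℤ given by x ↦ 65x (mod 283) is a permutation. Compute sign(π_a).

-1

Start at x=47: 47 → 225 → 192 → 28 → 122 → 6 → 107 → … (one orbit).
2 cycles of lengths [282, 1].
2 cycles on 283: each ℓ→(−1)^(ℓ−1), product (−1)^281 = -1.
Via Zolotarev, sign(π_{65}) = (65|283) = -1.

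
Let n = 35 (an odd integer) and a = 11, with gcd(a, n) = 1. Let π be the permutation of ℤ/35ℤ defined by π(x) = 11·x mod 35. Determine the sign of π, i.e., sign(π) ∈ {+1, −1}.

Start at x=11: 11 → 16 → 1 → 11 (one orbit).
π_11 has 15 disjoint cycles with lengths [3, 3, 3, 3, 3, 3, 3, 3, 3, 3, 1, 1, 1, 1, 1] on {0,…,34}.
35 − 15 = 20 transpositions; sign(π) = (−1)^20 = +1.
The Jacobi symbol (11|35) = +1 (Zolotarev) agrees.

+1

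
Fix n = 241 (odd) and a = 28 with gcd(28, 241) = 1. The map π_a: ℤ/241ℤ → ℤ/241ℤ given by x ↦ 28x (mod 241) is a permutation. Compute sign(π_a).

Orbit of 47 under x↦28x: [47, 111, 216, 23, 162, 198, 1]… (length divides ord_241(28)).
π_28 has 4 disjoint cycles with lengths [80, 80, 80, 1] on {0,…,240}.
Σ(ℓ_i−1) = 241−4 = 237; sign = (−1)^237 = -1.
Zolotarev: (28|241) = -1, matching the cycle-count sign.

-1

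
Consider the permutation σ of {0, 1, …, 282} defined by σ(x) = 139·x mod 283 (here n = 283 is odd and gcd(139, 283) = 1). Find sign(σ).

-1

Start at x=128: 128 → 246 → 234 → 264 → 189 → 235 → 120 → … (one orbit).
Cycle type of π: 282 + 1; total 2 cycles.
sign(π) = (−1)^{n − #cycles} = (−1)^{283−2} = (−1)^281 = -1.
Via Zolotarev, sign(π_{139}) = (139|283) = -1.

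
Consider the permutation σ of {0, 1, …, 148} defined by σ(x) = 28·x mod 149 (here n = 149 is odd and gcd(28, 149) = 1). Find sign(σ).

+1

Orbit of 1 under x↦28x: [1, 28, 39, 49, 31, 123, 17]… (length divides ord_149(28)).
Decompose π into cycles: lengths [37, 37, 37, 37, 1] (5 cycles, including the fixed point 0).
149 − 5 = 144 transpositions; sign(π) = (−1)^144 = +1.
Via Zolotarev, sign(π_{28}) = (28|149) = +1.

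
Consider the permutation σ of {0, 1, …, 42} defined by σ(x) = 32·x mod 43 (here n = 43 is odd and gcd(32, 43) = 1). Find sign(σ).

Trace 42: π^k(42) = [42, 11, 8, 41, 22, 16, 39] for k=0..6.
π_32 has 4 disjoint cycles with lengths [14, 14, 14, 1] on {0,…,42}.
With 4 cycles on 43 points, sign = (−1)^{43−4} = -1.

-1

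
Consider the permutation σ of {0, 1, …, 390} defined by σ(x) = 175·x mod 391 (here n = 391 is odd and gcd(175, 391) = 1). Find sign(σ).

Orbit of 256 under x↦175x: [256, 226, 59, 159, 64, 252, 308]… (length divides ord_391(175)).
The orbit structure of x ↦ 175x mod 391: 5 orbits of sizes [176, 176, 22, 16, 1].
n − c = 391 − 5 = 386; sign = (−1)^386 = +1.
Zolotarev: (175|391) = +1, matching the cycle-count sign.

+1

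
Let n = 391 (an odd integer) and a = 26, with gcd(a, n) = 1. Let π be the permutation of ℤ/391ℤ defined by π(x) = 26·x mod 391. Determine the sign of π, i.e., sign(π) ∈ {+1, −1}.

+1

Orbit of 307 under x↦26x: [307, 162, 302, 32, 50, 127, 174]… (length divides ord_391(26)).
9 cycles of lengths [88, 88, 88, 88, 11, 11, 8, 8, 1].
With 9 cycles on 391 points, sign = (−1)^{391−9} = +1.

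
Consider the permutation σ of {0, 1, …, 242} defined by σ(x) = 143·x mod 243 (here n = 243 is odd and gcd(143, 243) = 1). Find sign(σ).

Orbit of 55 under x↦143x: [55, 89, 91, 134, 208, 98, 163]… (length divides ord_243(143)).
The orbit structure of x ↦ 143x mod 243: 14 orbits of sizes [54, 54, 54, 18, 18, 18, 6, 6, 6, 2, 2, 2, 2, 1].
14 cycles on 243: each ℓ→(−1)^(ℓ−1), product (−1)^229 = -1.

-1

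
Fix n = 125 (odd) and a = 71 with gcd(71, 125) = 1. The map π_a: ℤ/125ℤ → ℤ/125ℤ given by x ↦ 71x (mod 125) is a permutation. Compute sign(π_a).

Orbit of 71 under x↦71x: [71, 41, 36, 56, 101, 46, 16]… (length divides ord_125(71)).
Cycle type of π: 25×4 + 5×4 + 1×5; total 13 cycles.
125 − 13 = 112 transpositions; sign(π) = (−1)^112 = +1.
(71|125)_J = +1 (Zolotarev's lemma cross-check).

+1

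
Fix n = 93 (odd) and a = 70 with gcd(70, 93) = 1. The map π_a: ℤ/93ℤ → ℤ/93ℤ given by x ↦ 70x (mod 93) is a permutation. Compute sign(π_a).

Trace 16: π^k(16) = [16, 4, 1, 70, 64] for k=0..4.
π_70 has 21 disjoint cycles with lengths [5, 5, 5, 5, 5, 5, 5, 5, 5, 5, 5, 5, 5, 5, 5, 5, 5, 5, 1, 1, 1] on {0,…,92}.
93 − 21 = 72 transpositions; sign(π) = (−1)^72 = +1.

+1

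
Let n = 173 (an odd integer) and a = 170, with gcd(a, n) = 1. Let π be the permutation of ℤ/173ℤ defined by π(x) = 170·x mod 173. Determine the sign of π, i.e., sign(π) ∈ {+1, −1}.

Trace 54: π^k(54) = [54, 11, 140, 99, 49, 26, 95] for k=0..6.
Cycle lengths of π_170 on ℤ/173ℤ: [172, 1]; 2 cycles in total.
2 cycles on 173: each ℓ→(−1)^(ℓ−1), product (−1)^171 = -1.
The Jacobi symbol (170|173) = -1 (Zolotarev) agrees.

-1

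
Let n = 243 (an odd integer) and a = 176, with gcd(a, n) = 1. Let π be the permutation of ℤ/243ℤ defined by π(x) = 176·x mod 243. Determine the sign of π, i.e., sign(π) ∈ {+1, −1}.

-1

Trace 91: π^k(91) = [91, 221, 16, 143, 139, 164, 190] for k=0..6.
π_176 has 6 disjoint cycles with lengths [162, 54, 18, 6, 2, 1] on {0,…,242}.
Σ(ℓ_i−1) = 243−6 = 237; sign = (−1)^237 = -1.
The Jacobi symbol (176|243) = -1 (Zolotarev) agrees.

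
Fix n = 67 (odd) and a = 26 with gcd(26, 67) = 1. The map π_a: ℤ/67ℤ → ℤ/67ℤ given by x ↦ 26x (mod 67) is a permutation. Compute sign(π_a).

+1

Orbit of 54 under x↦26x: [54, 64, 56, 49, 1, 26, 6]… (length divides ord_67(26)).
Cycle lengths of π_26 on ℤ/67ℤ: [33, 33, 1]; 3 cycles in total.
n − c = 67 − 3 = 64; sign = (−1)^64 = +1.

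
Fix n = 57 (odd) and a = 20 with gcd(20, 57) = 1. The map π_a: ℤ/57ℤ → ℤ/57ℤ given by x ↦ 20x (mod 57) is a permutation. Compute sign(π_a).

-1

Start at x=1: 1 → 20 → 1 (one orbit).
Cycle type of π: 2×19 + 1×19; total 38 cycles.
n − c = 57 − 38 = 19; sign = (−1)^19 = -1.
Via Zolotarev, sign(π_{20}) = (20|57) = -1.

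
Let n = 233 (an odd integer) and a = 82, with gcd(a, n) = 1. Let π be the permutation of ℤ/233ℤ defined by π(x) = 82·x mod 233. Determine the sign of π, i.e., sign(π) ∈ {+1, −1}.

-1

Start at x=132: 132 → 106 → 71 → 230 → 220 → 99 → 196 → … (one orbit).
Cycle type of π: 232 + 1; total 2 cycles.
2 cycles on 233: each ℓ→(−1)^(ℓ−1), product (−1)^231 = -1.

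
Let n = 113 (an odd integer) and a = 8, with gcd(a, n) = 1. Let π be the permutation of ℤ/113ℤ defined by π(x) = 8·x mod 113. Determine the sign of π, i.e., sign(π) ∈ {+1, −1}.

+1

Start at x=112: 112 → 105 → 49 → 53 → 85 → 2 → 16 → … (one orbit).
Decompose π into cycles: lengths [28, 28, 28, 28, 1] (5 cycles, including the fixed point 0).
sign(π) = (−1)^{n − #cycles} = (−1)^{113−5} = (−1)^108 = +1.
Via Zolotarev, sign(π_{8}) = (8|113) = +1.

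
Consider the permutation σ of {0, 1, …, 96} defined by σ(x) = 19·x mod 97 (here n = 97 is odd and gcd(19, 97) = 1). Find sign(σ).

Start at x=70: 70 → 69 → 50 → 77 → 8 → 55 → 75 → … (one orbit).
Cycle type of π: 32×3 + 1; total 4 cycles.
97 − 4 = 93 transpositions; sign(π) = (−1)^93 = -1.
Check: (19/97) = -1 by Zolotarev.

-1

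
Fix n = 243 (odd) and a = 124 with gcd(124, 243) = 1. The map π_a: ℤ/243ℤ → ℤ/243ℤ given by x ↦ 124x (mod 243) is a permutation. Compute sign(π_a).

+1

Trace 208: π^k(208) = [208, 34, 85, 91, 106, 22, 55] for k=0..6.
The orbit structure of x ↦ 124x mod 243: 11 orbits of sizes [81, 81, 27, 27, 9, 9, 3, 3, 1, 1, 1].
With 11 cycles on 243 points, sign = (−1)^{243−11} = +1.
Check: (124/243) = +1 by Zolotarev.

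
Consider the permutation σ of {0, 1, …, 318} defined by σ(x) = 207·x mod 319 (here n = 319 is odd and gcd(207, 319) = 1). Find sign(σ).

Trace 71: π^k(71) = [71, 23, 295, 136, 80, 291, 265] for k=0..6.
Cycle type of π: 70×4 + 14×2 + 5×2 + 1; total 9 cycles.
319 − 9 = 310 transpositions; sign(π) = (−1)^310 = +1.
Zolotarev: (207|319) = +1, matching the cycle-count sign.

+1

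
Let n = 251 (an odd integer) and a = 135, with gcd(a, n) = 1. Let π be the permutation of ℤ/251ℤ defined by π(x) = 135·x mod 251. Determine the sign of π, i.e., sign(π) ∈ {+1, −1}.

Orbit of 17 under x↦135x: [17, 36, 91, 237, 118, 117, 233]… (length divides ord_251(135)).
3 cycles of lengths [125, 125, 1].
251 − 3 = 248 transpositions; sign(π) = (−1)^248 = +1.
Zolotarev: (135|251) = +1, matching the cycle-count sign.

+1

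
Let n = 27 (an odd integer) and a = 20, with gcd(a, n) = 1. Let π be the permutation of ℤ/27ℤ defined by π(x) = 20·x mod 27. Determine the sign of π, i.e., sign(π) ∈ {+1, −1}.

Orbit of 25 under x↦20x: [25, 14, 10, 11, 4, 26, 7]… (length divides ord_27(20)).
The orbit structure of x ↦ 20x mod 27: 4 orbits of sizes [18, 6, 2, 1].
With 4 cycles on 27 points, sign = (−1)^{27−4} = -1.
Zolotarev: (20|27) = -1, matching the cycle-count sign.

-1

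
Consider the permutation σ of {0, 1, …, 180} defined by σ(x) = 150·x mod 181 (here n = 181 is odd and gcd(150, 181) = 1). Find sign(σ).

-1

Orbit of 46 under x↦150x: [46, 22, 42, 146, 180, 31, 125]… (length divides ord_181(150)).
Decompose π into cycles: lengths [20, 20, 20, 20, 20, 20, 20, 20, 20, 1] (10 cycles, including the fixed point 0).
181 − 10 = 171 transpositions; sign(π) = (−1)^171 = -1.
(150|181)_J = -1 (Zolotarev's lemma cross-check).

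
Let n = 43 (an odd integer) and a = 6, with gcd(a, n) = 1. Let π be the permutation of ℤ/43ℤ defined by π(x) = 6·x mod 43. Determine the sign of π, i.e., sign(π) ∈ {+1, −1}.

+1

Orbit of 1 under x↦6x: [1, 6, 36]… (length divides ord_43(6)).
Cycle lengths of π_6 on ℤ/43ℤ: [3, 3, 3, 3, 3, 3, 3, 3, 3, 3, 3, 3, 3, 3, 1]; 15 cycles in total.
With 15 cycles on 43 points, sign = (−1)^{43−15} = +1.
The Jacobi symbol (6|43) = +1 (Zolotarev) agrees.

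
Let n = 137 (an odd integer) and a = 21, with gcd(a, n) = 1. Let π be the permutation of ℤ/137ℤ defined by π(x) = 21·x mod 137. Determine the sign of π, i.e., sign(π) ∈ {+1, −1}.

Trace 64: π^k(64) = [64, 111, 2, 42, 60, 27, 19] for k=0..6.
Cycle type of π: 136 + 1; total 2 cycles.
n − c = 137 − 2 = 135; sign = (−1)^135 = -1.

-1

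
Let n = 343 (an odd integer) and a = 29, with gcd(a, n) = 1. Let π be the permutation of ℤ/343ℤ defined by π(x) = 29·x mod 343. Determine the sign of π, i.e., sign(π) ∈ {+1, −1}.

+1

Trace 323: π^k(323) = [323, 106, 330, 309, 43, 218, 148] for k=0..6.
Cycle lengths of π_29 on ℤ/343ℤ: [49, 49, 49, 49, 49, 49, 7, 7, 7, 7, 7, 7, 1, 1, 1, 1, 1, 1, 1]; 19 cycles in total.
343 − 19 = 324 transpositions; sign(π) = (−1)^324 = +1.
Check: (29/343) = +1 by Zolotarev.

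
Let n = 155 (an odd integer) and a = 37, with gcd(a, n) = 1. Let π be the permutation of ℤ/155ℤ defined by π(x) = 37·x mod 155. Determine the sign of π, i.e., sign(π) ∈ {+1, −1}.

Trace 1: π^k(1) = [1, 37, 129, 123, 56, 57, 94] for k=0..6.
Cycle lengths of π_37 on ℤ/155ℤ: [12, 12, 12, 12, 12, 12, 12, 12, 12, 12, 6, 6, 6, 6, 6, 4, 1]; 17 cycles in total.
155 − 17 = 138 transpositions; sign(π) = (−1)^138 = +1.
Check: (37/155) = +1 by Zolotarev.

+1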